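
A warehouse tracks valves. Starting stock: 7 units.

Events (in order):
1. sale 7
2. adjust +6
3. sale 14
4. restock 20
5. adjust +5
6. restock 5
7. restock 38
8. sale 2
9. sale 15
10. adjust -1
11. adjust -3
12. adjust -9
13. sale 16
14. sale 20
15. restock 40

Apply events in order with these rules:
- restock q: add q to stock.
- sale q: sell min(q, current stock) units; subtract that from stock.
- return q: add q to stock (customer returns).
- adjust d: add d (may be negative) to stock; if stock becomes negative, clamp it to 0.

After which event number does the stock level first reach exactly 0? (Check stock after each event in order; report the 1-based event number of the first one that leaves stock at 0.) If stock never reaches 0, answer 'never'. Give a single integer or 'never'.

Answer: 1

Derivation:
Processing events:
Start: stock = 7
  Event 1 (sale 7): sell min(7,7)=7. stock: 7 - 7 = 0. total_sold = 7
  Event 2 (adjust +6): 0 + 6 = 6
  Event 3 (sale 14): sell min(14,6)=6. stock: 6 - 6 = 0. total_sold = 13
  Event 4 (restock 20): 0 + 20 = 20
  Event 5 (adjust +5): 20 + 5 = 25
  Event 6 (restock 5): 25 + 5 = 30
  Event 7 (restock 38): 30 + 38 = 68
  Event 8 (sale 2): sell min(2,68)=2. stock: 68 - 2 = 66. total_sold = 15
  Event 9 (sale 15): sell min(15,66)=15. stock: 66 - 15 = 51. total_sold = 30
  Event 10 (adjust -1): 51 + -1 = 50
  Event 11 (adjust -3): 50 + -3 = 47
  Event 12 (adjust -9): 47 + -9 = 38
  Event 13 (sale 16): sell min(16,38)=16. stock: 38 - 16 = 22. total_sold = 46
  Event 14 (sale 20): sell min(20,22)=20. stock: 22 - 20 = 2. total_sold = 66
  Event 15 (restock 40): 2 + 40 = 42
Final: stock = 42, total_sold = 66

First zero at event 1.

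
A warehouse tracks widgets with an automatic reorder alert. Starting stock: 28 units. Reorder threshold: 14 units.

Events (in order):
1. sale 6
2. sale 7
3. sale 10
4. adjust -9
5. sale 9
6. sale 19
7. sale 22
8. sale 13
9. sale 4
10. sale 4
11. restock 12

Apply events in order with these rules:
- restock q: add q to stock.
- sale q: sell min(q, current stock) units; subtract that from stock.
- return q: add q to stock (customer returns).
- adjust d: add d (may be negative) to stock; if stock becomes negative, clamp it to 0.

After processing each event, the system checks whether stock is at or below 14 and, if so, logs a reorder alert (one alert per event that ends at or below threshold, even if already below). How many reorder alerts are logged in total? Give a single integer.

Answer: 9

Derivation:
Processing events:
Start: stock = 28
  Event 1 (sale 6): sell min(6,28)=6. stock: 28 - 6 = 22. total_sold = 6
  Event 2 (sale 7): sell min(7,22)=7. stock: 22 - 7 = 15. total_sold = 13
  Event 3 (sale 10): sell min(10,15)=10. stock: 15 - 10 = 5. total_sold = 23
  Event 4 (adjust -9): 5 + -9 = 0 (clamped to 0)
  Event 5 (sale 9): sell min(9,0)=0. stock: 0 - 0 = 0. total_sold = 23
  Event 6 (sale 19): sell min(19,0)=0. stock: 0 - 0 = 0. total_sold = 23
  Event 7 (sale 22): sell min(22,0)=0. stock: 0 - 0 = 0. total_sold = 23
  Event 8 (sale 13): sell min(13,0)=0. stock: 0 - 0 = 0. total_sold = 23
  Event 9 (sale 4): sell min(4,0)=0. stock: 0 - 0 = 0. total_sold = 23
  Event 10 (sale 4): sell min(4,0)=0. stock: 0 - 0 = 0. total_sold = 23
  Event 11 (restock 12): 0 + 12 = 12
Final: stock = 12, total_sold = 23

Checking against threshold 14:
  After event 1: stock=22 > 14
  After event 2: stock=15 > 14
  After event 3: stock=5 <= 14 -> ALERT
  After event 4: stock=0 <= 14 -> ALERT
  After event 5: stock=0 <= 14 -> ALERT
  After event 6: stock=0 <= 14 -> ALERT
  After event 7: stock=0 <= 14 -> ALERT
  After event 8: stock=0 <= 14 -> ALERT
  After event 9: stock=0 <= 14 -> ALERT
  After event 10: stock=0 <= 14 -> ALERT
  After event 11: stock=12 <= 14 -> ALERT
Alert events: [3, 4, 5, 6, 7, 8, 9, 10, 11]. Count = 9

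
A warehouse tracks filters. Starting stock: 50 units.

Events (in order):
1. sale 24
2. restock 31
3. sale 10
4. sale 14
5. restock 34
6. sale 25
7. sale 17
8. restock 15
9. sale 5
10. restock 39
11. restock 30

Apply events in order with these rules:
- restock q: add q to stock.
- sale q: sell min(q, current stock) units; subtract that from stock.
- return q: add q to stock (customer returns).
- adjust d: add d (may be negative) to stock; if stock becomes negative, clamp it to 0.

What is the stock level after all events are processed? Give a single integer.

Processing events:
Start: stock = 50
  Event 1 (sale 24): sell min(24,50)=24. stock: 50 - 24 = 26. total_sold = 24
  Event 2 (restock 31): 26 + 31 = 57
  Event 3 (sale 10): sell min(10,57)=10. stock: 57 - 10 = 47. total_sold = 34
  Event 4 (sale 14): sell min(14,47)=14. stock: 47 - 14 = 33. total_sold = 48
  Event 5 (restock 34): 33 + 34 = 67
  Event 6 (sale 25): sell min(25,67)=25. stock: 67 - 25 = 42. total_sold = 73
  Event 7 (sale 17): sell min(17,42)=17. stock: 42 - 17 = 25. total_sold = 90
  Event 8 (restock 15): 25 + 15 = 40
  Event 9 (sale 5): sell min(5,40)=5. stock: 40 - 5 = 35. total_sold = 95
  Event 10 (restock 39): 35 + 39 = 74
  Event 11 (restock 30): 74 + 30 = 104
Final: stock = 104, total_sold = 95

Answer: 104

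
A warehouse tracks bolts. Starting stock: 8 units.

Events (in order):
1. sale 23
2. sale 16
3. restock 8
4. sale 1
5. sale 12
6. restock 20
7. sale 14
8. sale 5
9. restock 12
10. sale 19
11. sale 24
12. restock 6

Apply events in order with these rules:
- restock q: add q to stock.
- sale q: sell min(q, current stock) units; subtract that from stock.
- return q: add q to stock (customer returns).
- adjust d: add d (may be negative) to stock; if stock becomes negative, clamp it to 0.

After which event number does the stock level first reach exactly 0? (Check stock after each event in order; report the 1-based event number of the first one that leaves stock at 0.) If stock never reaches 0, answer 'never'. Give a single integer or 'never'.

Processing events:
Start: stock = 8
  Event 1 (sale 23): sell min(23,8)=8. stock: 8 - 8 = 0. total_sold = 8
  Event 2 (sale 16): sell min(16,0)=0. stock: 0 - 0 = 0. total_sold = 8
  Event 3 (restock 8): 0 + 8 = 8
  Event 4 (sale 1): sell min(1,8)=1. stock: 8 - 1 = 7. total_sold = 9
  Event 5 (sale 12): sell min(12,7)=7. stock: 7 - 7 = 0. total_sold = 16
  Event 6 (restock 20): 0 + 20 = 20
  Event 7 (sale 14): sell min(14,20)=14. stock: 20 - 14 = 6. total_sold = 30
  Event 8 (sale 5): sell min(5,6)=5. stock: 6 - 5 = 1. total_sold = 35
  Event 9 (restock 12): 1 + 12 = 13
  Event 10 (sale 19): sell min(19,13)=13. stock: 13 - 13 = 0. total_sold = 48
  Event 11 (sale 24): sell min(24,0)=0. stock: 0 - 0 = 0. total_sold = 48
  Event 12 (restock 6): 0 + 6 = 6
Final: stock = 6, total_sold = 48

First zero at event 1.

Answer: 1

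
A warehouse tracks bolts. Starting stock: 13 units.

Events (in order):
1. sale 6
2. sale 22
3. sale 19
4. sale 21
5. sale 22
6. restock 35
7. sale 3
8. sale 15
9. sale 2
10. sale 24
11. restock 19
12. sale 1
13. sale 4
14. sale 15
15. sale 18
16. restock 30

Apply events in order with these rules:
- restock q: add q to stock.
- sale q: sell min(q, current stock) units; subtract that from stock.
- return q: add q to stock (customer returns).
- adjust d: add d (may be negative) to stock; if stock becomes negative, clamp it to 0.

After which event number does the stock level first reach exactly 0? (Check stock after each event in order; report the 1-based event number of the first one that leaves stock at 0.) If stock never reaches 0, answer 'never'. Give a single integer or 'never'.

Answer: 2

Derivation:
Processing events:
Start: stock = 13
  Event 1 (sale 6): sell min(6,13)=6. stock: 13 - 6 = 7. total_sold = 6
  Event 2 (sale 22): sell min(22,7)=7. stock: 7 - 7 = 0. total_sold = 13
  Event 3 (sale 19): sell min(19,0)=0. stock: 0 - 0 = 0. total_sold = 13
  Event 4 (sale 21): sell min(21,0)=0. stock: 0 - 0 = 0. total_sold = 13
  Event 5 (sale 22): sell min(22,0)=0. stock: 0 - 0 = 0. total_sold = 13
  Event 6 (restock 35): 0 + 35 = 35
  Event 7 (sale 3): sell min(3,35)=3. stock: 35 - 3 = 32. total_sold = 16
  Event 8 (sale 15): sell min(15,32)=15. stock: 32 - 15 = 17. total_sold = 31
  Event 9 (sale 2): sell min(2,17)=2. stock: 17 - 2 = 15. total_sold = 33
  Event 10 (sale 24): sell min(24,15)=15. stock: 15 - 15 = 0. total_sold = 48
  Event 11 (restock 19): 0 + 19 = 19
  Event 12 (sale 1): sell min(1,19)=1. stock: 19 - 1 = 18. total_sold = 49
  Event 13 (sale 4): sell min(4,18)=4. stock: 18 - 4 = 14. total_sold = 53
  Event 14 (sale 15): sell min(15,14)=14. stock: 14 - 14 = 0. total_sold = 67
  Event 15 (sale 18): sell min(18,0)=0. stock: 0 - 0 = 0. total_sold = 67
  Event 16 (restock 30): 0 + 30 = 30
Final: stock = 30, total_sold = 67

First zero at event 2.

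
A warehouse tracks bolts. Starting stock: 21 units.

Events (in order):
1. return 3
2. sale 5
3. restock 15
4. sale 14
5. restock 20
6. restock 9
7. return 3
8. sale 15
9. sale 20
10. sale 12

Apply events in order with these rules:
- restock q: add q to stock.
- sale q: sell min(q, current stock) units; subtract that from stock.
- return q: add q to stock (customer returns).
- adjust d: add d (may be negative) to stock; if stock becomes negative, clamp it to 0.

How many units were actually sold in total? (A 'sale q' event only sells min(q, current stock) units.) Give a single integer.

Answer: 66

Derivation:
Processing events:
Start: stock = 21
  Event 1 (return 3): 21 + 3 = 24
  Event 2 (sale 5): sell min(5,24)=5. stock: 24 - 5 = 19. total_sold = 5
  Event 3 (restock 15): 19 + 15 = 34
  Event 4 (sale 14): sell min(14,34)=14. stock: 34 - 14 = 20. total_sold = 19
  Event 5 (restock 20): 20 + 20 = 40
  Event 6 (restock 9): 40 + 9 = 49
  Event 7 (return 3): 49 + 3 = 52
  Event 8 (sale 15): sell min(15,52)=15. stock: 52 - 15 = 37. total_sold = 34
  Event 9 (sale 20): sell min(20,37)=20. stock: 37 - 20 = 17. total_sold = 54
  Event 10 (sale 12): sell min(12,17)=12. stock: 17 - 12 = 5. total_sold = 66
Final: stock = 5, total_sold = 66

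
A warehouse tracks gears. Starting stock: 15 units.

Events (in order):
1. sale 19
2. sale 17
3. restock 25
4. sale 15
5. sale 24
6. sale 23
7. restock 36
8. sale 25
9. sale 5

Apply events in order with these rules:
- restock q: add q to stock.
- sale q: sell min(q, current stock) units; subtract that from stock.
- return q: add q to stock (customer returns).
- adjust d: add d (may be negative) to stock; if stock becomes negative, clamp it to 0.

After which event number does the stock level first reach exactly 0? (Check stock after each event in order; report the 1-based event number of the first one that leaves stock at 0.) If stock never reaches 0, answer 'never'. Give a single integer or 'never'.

Answer: 1

Derivation:
Processing events:
Start: stock = 15
  Event 1 (sale 19): sell min(19,15)=15. stock: 15 - 15 = 0. total_sold = 15
  Event 2 (sale 17): sell min(17,0)=0. stock: 0 - 0 = 0. total_sold = 15
  Event 3 (restock 25): 0 + 25 = 25
  Event 4 (sale 15): sell min(15,25)=15. stock: 25 - 15 = 10. total_sold = 30
  Event 5 (sale 24): sell min(24,10)=10. stock: 10 - 10 = 0. total_sold = 40
  Event 6 (sale 23): sell min(23,0)=0. stock: 0 - 0 = 0. total_sold = 40
  Event 7 (restock 36): 0 + 36 = 36
  Event 8 (sale 25): sell min(25,36)=25. stock: 36 - 25 = 11. total_sold = 65
  Event 9 (sale 5): sell min(5,11)=5. stock: 11 - 5 = 6. total_sold = 70
Final: stock = 6, total_sold = 70

First zero at event 1.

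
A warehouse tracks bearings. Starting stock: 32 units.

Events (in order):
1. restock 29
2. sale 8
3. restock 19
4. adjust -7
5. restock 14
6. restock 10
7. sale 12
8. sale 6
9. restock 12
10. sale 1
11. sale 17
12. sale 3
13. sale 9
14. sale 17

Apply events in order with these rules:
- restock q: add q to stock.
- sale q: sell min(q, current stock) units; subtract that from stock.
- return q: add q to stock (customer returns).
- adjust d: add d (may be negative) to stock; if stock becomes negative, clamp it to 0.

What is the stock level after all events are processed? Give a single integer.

Answer: 36

Derivation:
Processing events:
Start: stock = 32
  Event 1 (restock 29): 32 + 29 = 61
  Event 2 (sale 8): sell min(8,61)=8. stock: 61 - 8 = 53. total_sold = 8
  Event 3 (restock 19): 53 + 19 = 72
  Event 4 (adjust -7): 72 + -7 = 65
  Event 5 (restock 14): 65 + 14 = 79
  Event 6 (restock 10): 79 + 10 = 89
  Event 7 (sale 12): sell min(12,89)=12. stock: 89 - 12 = 77. total_sold = 20
  Event 8 (sale 6): sell min(6,77)=6. stock: 77 - 6 = 71. total_sold = 26
  Event 9 (restock 12): 71 + 12 = 83
  Event 10 (sale 1): sell min(1,83)=1. stock: 83 - 1 = 82. total_sold = 27
  Event 11 (sale 17): sell min(17,82)=17. stock: 82 - 17 = 65. total_sold = 44
  Event 12 (sale 3): sell min(3,65)=3. stock: 65 - 3 = 62. total_sold = 47
  Event 13 (sale 9): sell min(9,62)=9. stock: 62 - 9 = 53. total_sold = 56
  Event 14 (sale 17): sell min(17,53)=17. stock: 53 - 17 = 36. total_sold = 73
Final: stock = 36, total_sold = 73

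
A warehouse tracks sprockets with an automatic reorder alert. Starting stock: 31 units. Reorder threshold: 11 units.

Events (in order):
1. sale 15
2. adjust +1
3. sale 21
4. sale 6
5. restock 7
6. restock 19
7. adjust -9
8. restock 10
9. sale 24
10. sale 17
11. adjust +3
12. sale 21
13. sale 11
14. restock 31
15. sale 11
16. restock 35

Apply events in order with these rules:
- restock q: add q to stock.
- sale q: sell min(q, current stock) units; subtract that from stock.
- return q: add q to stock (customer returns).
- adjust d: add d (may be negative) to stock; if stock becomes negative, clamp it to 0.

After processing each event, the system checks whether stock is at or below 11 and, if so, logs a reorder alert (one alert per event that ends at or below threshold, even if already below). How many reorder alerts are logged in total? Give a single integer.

Processing events:
Start: stock = 31
  Event 1 (sale 15): sell min(15,31)=15. stock: 31 - 15 = 16. total_sold = 15
  Event 2 (adjust +1): 16 + 1 = 17
  Event 3 (sale 21): sell min(21,17)=17. stock: 17 - 17 = 0. total_sold = 32
  Event 4 (sale 6): sell min(6,0)=0. stock: 0 - 0 = 0. total_sold = 32
  Event 5 (restock 7): 0 + 7 = 7
  Event 6 (restock 19): 7 + 19 = 26
  Event 7 (adjust -9): 26 + -9 = 17
  Event 8 (restock 10): 17 + 10 = 27
  Event 9 (sale 24): sell min(24,27)=24. stock: 27 - 24 = 3. total_sold = 56
  Event 10 (sale 17): sell min(17,3)=3. stock: 3 - 3 = 0. total_sold = 59
  Event 11 (adjust +3): 0 + 3 = 3
  Event 12 (sale 21): sell min(21,3)=3. stock: 3 - 3 = 0. total_sold = 62
  Event 13 (sale 11): sell min(11,0)=0. stock: 0 - 0 = 0. total_sold = 62
  Event 14 (restock 31): 0 + 31 = 31
  Event 15 (sale 11): sell min(11,31)=11. stock: 31 - 11 = 20. total_sold = 73
  Event 16 (restock 35): 20 + 35 = 55
Final: stock = 55, total_sold = 73

Checking against threshold 11:
  After event 1: stock=16 > 11
  After event 2: stock=17 > 11
  After event 3: stock=0 <= 11 -> ALERT
  After event 4: stock=0 <= 11 -> ALERT
  After event 5: stock=7 <= 11 -> ALERT
  After event 6: stock=26 > 11
  After event 7: stock=17 > 11
  After event 8: stock=27 > 11
  After event 9: stock=3 <= 11 -> ALERT
  After event 10: stock=0 <= 11 -> ALERT
  After event 11: stock=3 <= 11 -> ALERT
  After event 12: stock=0 <= 11 -> ALERT
  After event 13: stock=0 <= 11 -> ALERT
  After event 14: stock=31 > 11
  After event 15: stock=20 > 11
  After event 16: stock=55 > 11
Alert events: [3, 4, 5, 9, 10, 11, 12, 13]. Count = 8

Answer: 8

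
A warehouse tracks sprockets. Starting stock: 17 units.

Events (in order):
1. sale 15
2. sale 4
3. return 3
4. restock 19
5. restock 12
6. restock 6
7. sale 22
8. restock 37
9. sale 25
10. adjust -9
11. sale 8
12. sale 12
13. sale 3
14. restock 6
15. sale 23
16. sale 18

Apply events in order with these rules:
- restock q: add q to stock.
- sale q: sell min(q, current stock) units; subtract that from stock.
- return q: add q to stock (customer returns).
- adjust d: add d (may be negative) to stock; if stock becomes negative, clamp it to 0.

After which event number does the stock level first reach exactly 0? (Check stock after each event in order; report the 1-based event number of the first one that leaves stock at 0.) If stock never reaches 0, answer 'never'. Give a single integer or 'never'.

Processing events:
Start: stock = 17
  Event 1 (sale 15): sell min(15,17)=15. stock: 17 - 15 = 2. total_sold = 15
  Event 2 (sale 4): sell min(4,2)=2. stock: 2 - 2 = 0. total_sold = 17
  Event 3 (return 3): 0 + 3 = 3
  Event 4 (restock 19): 3 + 19 = 22
  Event 5 (restock 12): 22 + 12 = 34
  Event 6 (restock 6): 34 + 6 = 40
  Event 7 (sale 22): sell min(22,40)=22. stock: 40 - 22 = 18. total_sold = 39
  Event 8 (restock 37): 18 + 37 = 55
  Event 9 (sale 25): sell min(25,55)=25. stock: 55 - 25 = 30. total_sold = 64
  Event 10 (adjust -9): 30 + -9 = 21
  Event 11 (sale 8): sell min(8,21)=8. stock: 21 - 8 = 13. total_sold = 72
  Event 12 (sale 12): sell min(12,13)=12. stock: 13 - 12 = 1. total_sold = 84
  Event 13 (sale 3): sell min(3,1)=1. stock: 1 - 1 = 0. total_sold = 85
  Event 14 (restock 6): 0 + 6 = 6
  Event 15 (sale 23): sell min(23,6)=6. stock: 6 - 6 = 0. total_sold = 91
  Event 16 (sale 18): sell min(18,0)=0. stock: 0 - 0 = 0. total_sold = 91
Final: stock = 0, total_sold = 91

First zero at event 2.

Answer: 2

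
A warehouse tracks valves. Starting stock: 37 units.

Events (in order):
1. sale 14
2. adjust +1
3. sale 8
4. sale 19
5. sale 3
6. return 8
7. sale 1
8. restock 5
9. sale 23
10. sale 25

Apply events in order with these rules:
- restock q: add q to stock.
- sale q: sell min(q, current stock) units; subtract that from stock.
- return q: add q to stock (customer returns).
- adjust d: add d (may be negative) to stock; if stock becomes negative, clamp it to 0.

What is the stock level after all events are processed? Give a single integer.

Answer: 0

Derivation:
Processing events:
Start: stock = 37
  Event 1 (sale 14): sell min(14,37)=14. stock: 37 - 14 = 23. total_sold = 14
  Event 2 (adjust +1): 23 + 1 = 24
  Event 3 (sale 8): sell min(8,24)=8. stock: 24 - 8 = 16. total_sold = 22
  Event 4 (sale 19): sell min(19,16)=16. stock: 16 - 16 = 0. total_sold = 38
  Event 5 (sale 3): sell min(3,0)=0. stock: 0 - 0 = 0. total_sold = 38
  Event 6 (return 8): 0 + 8 = 8
  Event 7 (sale 1): sell min(1,8)=1. stock: 8 - 1 = 7. total_sold = 39
  Event 8 (restock 5): 7 + 5 = 12
  Event 9 (sale 23): sell min(23,12)=12. stock: 12 - 12 = 0. total_sold = 51
  Event 10 (sale 25): sell min(25,0)=0. stock: 0 - 0 = 0. total_sold = 51
Final: stock = 0, total_sold = 51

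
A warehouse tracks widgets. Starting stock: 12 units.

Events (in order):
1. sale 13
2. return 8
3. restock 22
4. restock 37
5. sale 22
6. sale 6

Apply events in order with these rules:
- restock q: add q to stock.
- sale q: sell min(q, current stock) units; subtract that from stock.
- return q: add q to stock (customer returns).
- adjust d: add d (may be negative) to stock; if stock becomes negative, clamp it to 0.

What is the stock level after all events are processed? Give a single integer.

Processing events:
Start: stock = 12
  Event 1 (sale 13): sell min(13,12)=12. stock: 12 - 12 = 0. total_sold = 12
  Event 2 (return 8): 0 + 8 = 8
  Event 3 (restock 22): 8 + 22 = 30
  Event 4 (restock 37): 30 + 37 = 67
  Event 5 (sale 22): sell min(22,67)=22. stock: 67 - 22 = 45. total_sold = 34
  Event 6 (sale 6): sell min(6,45)=6. stock: 45 - 6 = 39. total_sold = 40
Final: stock = 39, total_sold = 40

Answer: 39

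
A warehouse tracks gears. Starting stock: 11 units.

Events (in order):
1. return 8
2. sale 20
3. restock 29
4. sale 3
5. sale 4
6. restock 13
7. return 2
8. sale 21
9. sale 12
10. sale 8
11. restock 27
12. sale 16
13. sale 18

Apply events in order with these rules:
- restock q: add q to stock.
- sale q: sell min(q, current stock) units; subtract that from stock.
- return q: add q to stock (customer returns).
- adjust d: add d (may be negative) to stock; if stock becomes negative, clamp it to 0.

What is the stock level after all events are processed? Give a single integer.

Processing events:
Start: stock = 11
  Event 1 (return 8): 11 + 8 = 19
  Event 2 (sale 20): sell min(20,19)=19. stock: 19 - 19 = 0. total_sold = 19
  Event 3 (restock 29): 0 + 29 = 29
  Event 4 (sale 3): sell min(3,29)=3. stock: 29 - 3 = 26. total_sold = 22
  Event 5 (sale 4): sell min(4,26)=4. stock: 26 - 4 = 22. total_sold = 26
  Event 6 (restock 13): 22 + 13 = 35
  Event 7 (return 2): 35 + 2 = 37
  Event 8 (sale 21): sell min(21,37)=21. stock: 37 - 21 = 16. total_sold = 47
  Event 9 (sale 12): sell min(12,16)=12. stock: 16 - 12 = 4. total_sold = 59
  Event 10 (sale 8): sell min(8,4)=4. stock: 4 - 4 = 0. total_sold = 63
  Event 11 (restock 27): 0 + 27 = 27
  Event 12 (sale 16): sell min(16,27)=16. stock: 27 - 16 = 11. total_sold = 79
  Event 13 (sale 18): sell min(18,11)=11. stock: 11 - 11 = 0. total_sold = 90
Final: stock = 0, total_sold = 90

Answer: 0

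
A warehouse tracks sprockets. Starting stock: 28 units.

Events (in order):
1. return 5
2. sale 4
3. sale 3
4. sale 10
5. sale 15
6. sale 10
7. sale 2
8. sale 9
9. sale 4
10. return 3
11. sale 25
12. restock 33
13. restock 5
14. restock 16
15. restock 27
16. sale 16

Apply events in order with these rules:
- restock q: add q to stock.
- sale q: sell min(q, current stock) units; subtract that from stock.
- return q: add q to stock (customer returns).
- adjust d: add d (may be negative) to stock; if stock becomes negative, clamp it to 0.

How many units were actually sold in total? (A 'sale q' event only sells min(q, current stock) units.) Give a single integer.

Answer: 52

Derivation:
Processing events:
Start: stock = 28
  Event 1 (return 5): 28 + 5 = 33
  Event 2 (sale 4): sell min(4,33)=4. stock: 33 - 4 = 29. total_sold = 4
  Event 3 (sale 3): sell min(3,29)=3. stock: 29 - 3 = 26. total_sold = 7
  Event 4 (sale 10): sell min(10,26)=10. stock: 26 - 10 = 16. total_sold = 17
  Event 5 (sale 15): sell min(15,16)=15. stock: 16 - 15 = 1. total_sold = 32
  Event 6 (sale 10): sell min(10,1)=1. stock: 1 - 1 = 0. total_sold = 33
  Event 7 (sale 2): sell min(2,0)=0. stock: 0 - 0 = 0. total_sold = 33
  Event 8 (sale 9): sell min(9,0)=0. stock: 0 - 0 = 0. total_sold = 33
  Event 9 (sale 4): sell min(4,0)=0. stock: 0 - 0 = 0. total_sold = 33
  Event 10 (return 3): 0 + 3 = 3
  Event 11 (sale 25): sell min(25,3)=3. stock: 3 - 3 = 0. total_sold = 36
  Event 12 (restock 33): 0 + 33 = 33
  Event 13 (restock 5): 33 + 5 = 38
  Event 14 (restock 16): 38 + 16 = 54
  Event 15 (restock 27): 54 + 27 = 81
  Event 16 (sale 16): sell min(16,81)=16. stock: 81 - 16 = 65. total_sold = 52
Final: stock = 65, total_sold = 52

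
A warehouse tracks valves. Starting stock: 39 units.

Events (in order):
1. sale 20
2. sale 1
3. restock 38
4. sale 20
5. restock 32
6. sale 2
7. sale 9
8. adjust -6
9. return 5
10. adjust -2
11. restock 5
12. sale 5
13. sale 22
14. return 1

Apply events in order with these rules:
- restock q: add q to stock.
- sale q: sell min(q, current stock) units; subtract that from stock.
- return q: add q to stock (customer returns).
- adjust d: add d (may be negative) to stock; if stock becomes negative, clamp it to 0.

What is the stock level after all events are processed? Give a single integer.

Processing events:
Start: stock = 39
  Event 1 (sale 20): sell min(20,39)=20. stock: 39 - 20 = 19. total_sold = 20
  Event 2 (sale 1): sell min(1,19)=1. stock: 19 - 1 = 18. total_sold = 21
  Event 3 (restock 38): 18 + 38 = 56
  Event 4 (sale 20): sell min(20,56)=20. stock: 56 - 20 = 36. total_sold = 41
  Event 5 (restock 32): 36 + 32 = 68
  Event 6 (sale 2): sell min(2,68)=2. stock: 68 - 2 = 66. total_sold = 43
  Event 7 (sale 9): sell min(9,66)=9. stock: 66 - 9 = 57. total_sold = 52
  Event 8 (adjust -6): 57 + -6 = 51
  Event 9 (return 5): 51 + 5 = 56
  Event 10 (adjust -2): 56 + -2 = 54
  Event 11 (restock 5): 54 + 5 = 59
  Event 12 (sale 5): sell min(5,59)=5. stock: 59 - 5 = 54. total_sold = 57
  Event 13 (sale 22): sell min(22,54)=22. stock: 54 - 22 = 32. total_sold = 79
  Event 14 (return 1): 32 + 1 = 33
Final: stock = 33, total_sold = 79

Answer: 33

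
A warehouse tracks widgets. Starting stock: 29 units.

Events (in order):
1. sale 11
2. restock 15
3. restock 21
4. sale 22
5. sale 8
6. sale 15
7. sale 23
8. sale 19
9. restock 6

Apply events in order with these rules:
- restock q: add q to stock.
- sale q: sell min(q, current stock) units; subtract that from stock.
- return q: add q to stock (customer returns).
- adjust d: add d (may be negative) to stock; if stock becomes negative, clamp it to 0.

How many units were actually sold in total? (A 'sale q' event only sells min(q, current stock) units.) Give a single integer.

Processing events:
Start: stock = 29
  Event 1 (sale 11): sell min(11,29)=11. stock: 29 - 11 = 18. total_sold = 11
  Event 2 (restock 15): 18 + 15 = 33
  Event 3 (restock 21): 33 + 21 = 54
  Event 4 (sale 22): sell min(22,54)=22. stock: 54 - 22 = 32. total_sold = 33
  Event 5 (sale 8): sell min(8,32)=8. stock: 32 - 8 = 24. total_sold = 41
  Event 6 (sale 15): sell min(15,24)=15. stock: 24 - 15 = 9. total_sold = 56
  Event 7 (sale 23): sell min(23,9)=9. stock: 9 - 9 = 0. total_sold = 65
  Event 8 (sale 19): sell min(19,0)=0. stock: 0 - 0 = 0. total_sold = 65
  Event 9 (restock 6): 0 + 6 = 6
Final: stock = 6, total_sold = 65

Answer: 65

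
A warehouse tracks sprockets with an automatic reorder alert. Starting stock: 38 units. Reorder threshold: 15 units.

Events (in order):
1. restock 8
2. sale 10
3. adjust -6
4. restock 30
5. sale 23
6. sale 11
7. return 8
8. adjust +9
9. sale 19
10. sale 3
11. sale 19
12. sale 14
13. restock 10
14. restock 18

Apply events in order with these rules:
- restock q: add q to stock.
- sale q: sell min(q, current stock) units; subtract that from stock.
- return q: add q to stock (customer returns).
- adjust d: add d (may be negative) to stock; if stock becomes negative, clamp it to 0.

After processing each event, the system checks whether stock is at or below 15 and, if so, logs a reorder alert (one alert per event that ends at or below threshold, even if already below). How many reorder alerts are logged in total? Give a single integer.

Processing events:
Start: stock = 38
  Event 1 (restock 8): 38 + 8 = 46
  Event 2 (sale 10): sell min(10,46)=10. stock: 46 - 10 = 36. total_sold = 10
  Event 3 (adjust -6): 36 + -6 = 30
  Event 4 (restock 30): 30 + 30 = 60
  Event 5 (sale 23): sell min(23,60)=23. stock: 60 - 23 = 37. total_sold = 33
  Event 6 (sale 11): sell min(11,37)=11. stock: 37 - 11 = 26. total_sold = 44
  Event 7 (return 8): 26 + 8 = 34
  Event 8 (adjust +9): 34 + 9 = 43
  Event 9 (sale 19): sell min(19,43)=19. stock: 43 - 19 = 24. total_sold = 63
  Event 10 (sale 3): sell min(3,24)=3. stock: 24 - 3 = 21. total_sold = 66
  Event 11 (sale 19): sell min(19,21)=19. stock: 21 - 19 = 2. total_sold = 85
  Event 12 (sale 14): sell min(14,2)=2. stock: 2 - 2 = 0. total_sold = 87
  Event 13 (restock 10): 0 + 10 = 10
  Event 14 (restock 18): 10 + 18 = 28
Final: stock = 28, total_sold = 87

Checking against threshold 15:
  After event 1: stock=46 > 15
  After event 2: stock=36 > 15
  After event 3: stock=30 > 15
  After event 4: stock=60 > 15
  After event 5: stock=37 > 15
  After event 6: stock=26 > 15
  After event 7: stock=34 > 15
  After event 8: stock=43 > 15
  After event 9: stock=24 > 15
  After event 10: stock=21 > 15
  After event 11: stock=2 <= 15 -> ALERT
  After event 12: stock=0 <= 15 -> ALERT
  After event 13: stock=10 <= 15 -> ALERT
  After event 14: stock=28 > 15
Alert events: [11, 12, 13]. Count = 3

Answer: 3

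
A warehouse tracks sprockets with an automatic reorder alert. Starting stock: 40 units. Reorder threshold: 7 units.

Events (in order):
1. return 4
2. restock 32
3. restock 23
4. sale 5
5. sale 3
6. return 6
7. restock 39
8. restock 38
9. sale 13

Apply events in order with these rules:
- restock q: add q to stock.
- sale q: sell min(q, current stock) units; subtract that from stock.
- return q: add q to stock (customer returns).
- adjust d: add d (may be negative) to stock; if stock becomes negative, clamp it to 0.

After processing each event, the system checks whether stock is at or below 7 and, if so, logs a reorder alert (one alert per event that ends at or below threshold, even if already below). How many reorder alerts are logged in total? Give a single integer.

Processing events:
Start: stock = 40
  Event 1 (return 4): 40 + 4 = 44
  Event 2 (restock 32): 44 + 32 = 76
  Event 3 (restock 23): 76 + 23 = 99
  Event 4 (sale 5): sell min(5,99)=5. stock: 99 - 5 = 94. total_sold = 5
  Event 5 (sale 3): sell min(3,94)=3. stock: 94 - 3 = 91. total_sold = 8
  Event 6 (return 6): 91 + 6 = 97
  Event 7 (restock 39): 97 + 39 = 136
  Event 8 (restock 38): 136 + 38 = 174
  Event 9 (sale 13): sell min(13,174)=13. stock: 174 - 13 = 161. total_sold = 21
Final: stock = 161, total_sold = 21

Checking against threshold 7:
  After event 1: stock=44 > 7
  After event 2: stock=76 > 7
  After event 3: stock=99 > 7
  After event 4: stock=94 > 7
  After event 5: stock=91 > 7
  After event 6: stock=97 > 7
  After event 7: stock=136 > 7
  After event 8: stock=174 > 7
  After event 9: stock=161 > 7
Alert events: []. Count = 0

Answer: 0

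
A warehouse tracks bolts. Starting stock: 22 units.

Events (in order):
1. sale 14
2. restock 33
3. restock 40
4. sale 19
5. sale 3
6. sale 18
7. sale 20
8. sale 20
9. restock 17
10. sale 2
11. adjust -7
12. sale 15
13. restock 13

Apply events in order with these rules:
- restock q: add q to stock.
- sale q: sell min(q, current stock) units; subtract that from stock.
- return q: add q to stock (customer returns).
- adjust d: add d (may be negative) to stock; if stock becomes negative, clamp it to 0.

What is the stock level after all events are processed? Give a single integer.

Answer: 13

Derivation:
Processing events:
Start: stock = 22
  Event 1 (sale 14): sell min(14,22)=14. stock: 22 - 14 = 8. total_sold = 14
  Event 2 (restock 33): 8 + 33 = 41
  Event 3 (restock 40): 41 + 40 = 81
  Event 4 (sale 19): sell min(19,81)=19. stock: 81 - 19 = 62. total_sold = 33
  Event 5 (sale 3): sell min(3,62)=3. stock: 62 - 3 = 59. total_sold = 36
  Event 6 (sale 18): sell min(18,59)=18. stock: 59 - 18 = 41. total_sold = 54
  Event 7 (sale 20): sell min(20,41)=20. stock: 41 - 20 = 21. total_sold = 74
  Event 8 (sale 20): sell min(20,21)=20. stock: 21 - 20 = 1. total_sold = 94
  Event 9 (restock 17): 1 + 17 = 18
  Event 10 (sale 2): sell min(2,18)=2. stock: 18 - 2 = 16. total_sold = 96
  Event 11 (adjust -7): 16 + -7 = 9
  Event 12 (sale 15): sell min(15,9)=9. stock: 9 - 9 = 0. total_sold = 105
  Event 13 (restock 13): 0 + 13 = 13
Final: stock = 13, total_sold = 105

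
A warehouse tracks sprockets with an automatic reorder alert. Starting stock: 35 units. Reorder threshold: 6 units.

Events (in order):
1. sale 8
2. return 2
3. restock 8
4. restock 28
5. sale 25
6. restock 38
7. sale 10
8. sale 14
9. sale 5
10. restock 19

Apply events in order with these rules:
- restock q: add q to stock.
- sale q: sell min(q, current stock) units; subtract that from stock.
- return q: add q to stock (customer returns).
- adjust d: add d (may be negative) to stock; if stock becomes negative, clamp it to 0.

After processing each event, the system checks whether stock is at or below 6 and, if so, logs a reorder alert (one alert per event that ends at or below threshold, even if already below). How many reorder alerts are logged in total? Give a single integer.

Answer: 0

Derivation:
Processing events:
Start: stock = 35
  Event 1 (sale 8): sell min(8,35)=8. stock: 35 - 8 = 27. total_sold = 8
  Event 2 (return 2): 27 + 2 = 29
  Event 3 (restock 8): 29 + 8 = 37
  Event 4 (restock 28): 37 + 28 = 65
  Event 5 (sale 25): sell min(25,65)=25. stock: 65 - 25 = 40. total_sold = 33
  Event 6 (restock 38): 40 + 38 = 78
  Event 7 (sale 10): sell min(10,78)=10. stock: 78 - 10 = 68. total_sold = 43
  Event 8 (sale 14): sell min(14,68)=14. stock: 68 - 14 = 54. total_sold = 57
  Event 9 (sale 5): sell min(5,54)=5. stock: 54 - 5 = 49. total_sold = 62
  Event 10 (restock 19): 49 + 19 = 68
Final: stock = 68, total_sold = 62

Checking against threshold 6:
  After event 1: stock=27 > 6
  After event 2: stock=29 > 6
  After event 3: stock=37 > 6
  After event 4: stock=65 > 6
  After event 5: stock=40 > 6
  After event 6: stock=78 > 6
  After event 7: stock=68 > 6
  After event 8: stock=54 > 6
  After event 9: stock=49 > 6
  After event 10: stock=68 > 6
Alert events: []. Count = 0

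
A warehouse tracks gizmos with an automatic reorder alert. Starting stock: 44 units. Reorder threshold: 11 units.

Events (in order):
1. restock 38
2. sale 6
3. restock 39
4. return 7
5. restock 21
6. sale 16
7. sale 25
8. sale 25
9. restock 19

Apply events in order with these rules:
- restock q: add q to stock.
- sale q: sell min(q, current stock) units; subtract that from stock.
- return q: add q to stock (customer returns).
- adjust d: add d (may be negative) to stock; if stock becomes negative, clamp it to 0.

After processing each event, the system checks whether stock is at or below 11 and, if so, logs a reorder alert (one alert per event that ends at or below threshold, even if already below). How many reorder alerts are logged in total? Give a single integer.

Processing events:
Start: stock = 44
  Event 1 (restock 38): 44 + 38 = 82
  Event 2 (sale 6): sell min(6,82)=6. stock: 82 - 6 = 76. total_sold = 6
  Event 3 (restock 39): 76 + 39 = 115
  Event 4 (return 7): 115 + 7 = 122
  Event 5 (restock 21): 122 + 21 = 143
  Event 6 (sale 16): sell min(16,143)=16. stock: 143 - 16 = 127. total_sold = 22
  Event 7 (sale 25): sell min(25,127)=25. stock: 127 - 25 = 102. total_sold = 47
  Event 8 (sale 25): sell min(25,102)=25. stock: 102 - 25 = 77. total_sold = 72
  Event 9 (restock 19): 77 + 19 = 96
Final: stock = 96, total_sold = 72

Checking against threshold 11:
  After event 1: stock=82 > 11
  After event 2: stock=76 > 11
  After event 3: stock=115 > 11
  After event 4: stock=122 > 11
  After event 5: stock=143 > 11
  After event 6: stock=127 > 11
  After event 7: stock=102 > 11
  After event 8: stock=77 > 11
  After event 9: stock=96 > 11
Alert events: []. Count = 0

Answer: 0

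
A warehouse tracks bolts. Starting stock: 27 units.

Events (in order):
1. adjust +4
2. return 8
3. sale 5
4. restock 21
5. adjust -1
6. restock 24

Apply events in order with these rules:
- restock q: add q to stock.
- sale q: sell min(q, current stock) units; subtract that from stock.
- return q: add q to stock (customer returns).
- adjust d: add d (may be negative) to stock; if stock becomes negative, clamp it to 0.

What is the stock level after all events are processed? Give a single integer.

Answer: 78

Derivation:
Processing events:
Start: stock = 27
  Event 1 (adjust +4): 27 + 4 = 31
  Event 2 (return 8): 31 + 8 = 39
  Event 3 (sale 5): sell min(5,39)=5. stock: 39 - 5 = 34. total_sold = 5
  Event 4 (restock 21): 34 + 21 = 55
  Event 5 (adjust -1): 55 + -1 = 54
  Event 6 (restock 24): 54 + 24 = 78
Final: stock = 78, total_sold = 5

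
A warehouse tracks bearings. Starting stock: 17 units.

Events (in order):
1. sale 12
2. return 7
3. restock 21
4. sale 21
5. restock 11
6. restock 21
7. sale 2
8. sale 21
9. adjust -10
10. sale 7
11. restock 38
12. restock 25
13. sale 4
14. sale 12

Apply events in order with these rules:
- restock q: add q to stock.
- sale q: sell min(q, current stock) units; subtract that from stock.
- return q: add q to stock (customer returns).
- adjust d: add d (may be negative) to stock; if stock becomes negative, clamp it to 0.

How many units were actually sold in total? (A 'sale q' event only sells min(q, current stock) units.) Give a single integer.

Processing events:
Start: stock = 17
  Event 1 (sale 12): sell min(12,17)=12. stock: 17 - 12 = 5. total_sold = 12
  Event 2 (return 7): 5 + 7 = 12
  Event 3 (restock 21): 12 + 21 = 33
  Event 4 (sale 21): sell min(21,33)=21. stock: 33 - 21 = 12. total_sold = 33
  Event 5 (restock 11): 12 + 11 = 23
  Event 6 (restock 21): 23 + 21 = 44
  Event 7 (sale 2): sell min(2,44)=2. stock: 44 - 2 = 42. total_sold = 35
  Event 8 (sale 21): sell min(21,42)=21. stock: 42 - 21 = 21. total_sold = 56
  Event 9 (adjust -10): 21 + -10 = 11
  Event 10 (sale 7): sell min(7,11)=7. stock: 11 - 7 = 4. total_sold = 63
  Event 11 (restock 38): 4 + 38 = 42
  Event 12 (restock 25): 42 + 25 = 67
  Event 13 (sale 4): sell min(4,67)=4. stock: 67 - 4 = 63. total_sold = 67
  Event 14 (sale 12): sell min(12,63)=12. stock: 63 - 12 = 51. total_sold = 79
Final: stock = 51, total_sold = 79

Answer: 79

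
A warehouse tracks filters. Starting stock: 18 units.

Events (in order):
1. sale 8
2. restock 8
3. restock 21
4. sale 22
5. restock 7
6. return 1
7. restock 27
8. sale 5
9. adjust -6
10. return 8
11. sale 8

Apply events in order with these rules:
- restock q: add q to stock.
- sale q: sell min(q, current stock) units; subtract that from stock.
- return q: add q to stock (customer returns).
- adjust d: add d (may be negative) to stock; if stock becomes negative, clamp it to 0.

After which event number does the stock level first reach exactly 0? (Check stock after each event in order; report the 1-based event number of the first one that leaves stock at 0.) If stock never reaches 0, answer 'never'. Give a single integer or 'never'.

Answer: never

Derivation:
Processing events:
Start: stock = 18
  Event 1 (sale 8): sell min(8,18)=8. stock: 18 - 8 = 10. total_sold = 8
  Event 2 (restock 8): 10 + 8 = 18
  Event 3 (restock 21): 18 + 21 = 39
  Event 4 (sale 22): sell min(22,39)=22. stock: 39 - 22 = 17. total_sold = 30
  Event 5 (restock 7): 17 + 7 = 24
  Event 6 (return 1): 24 + 1 = 25
  Event 7 (restock 27): 25 + 27 = 52
  Event 8 (sale 5): sell min(5,52)=5. stock: 52 - 5 = 47. total_sold = 35
  Event 9 (adjust -6): 47 + -6 = 41
  Event 10 (return 8): 41 + 8 = 49
  Event 11 (sale 8): sell min(8,49)=8. stock: 49 - 8 = 41. total_sold = 43
Final: stock = 41, total_sold = 43

Stock never reaches 0.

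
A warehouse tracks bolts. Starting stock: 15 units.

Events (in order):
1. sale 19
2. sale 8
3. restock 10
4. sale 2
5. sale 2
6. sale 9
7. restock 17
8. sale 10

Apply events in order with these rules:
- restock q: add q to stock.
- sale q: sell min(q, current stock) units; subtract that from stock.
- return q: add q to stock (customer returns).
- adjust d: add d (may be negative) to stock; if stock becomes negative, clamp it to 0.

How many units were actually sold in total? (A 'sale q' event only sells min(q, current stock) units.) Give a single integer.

Answer: 35

Derivation:
Processing events:
Start: stock = 15
  Event 1 (sale 19): sell min(19,15)=15. stock: 15 - 15 = 0. total_sold = 15
  Event 2 (sale 8): sell min(8,0)=0. stock: 0 - 0 = 0. total_sold = 15
  Event 3 (restock 10): 0 + 10 = 10
  Event 4 (sale 2): sell min(2,10)=2. stock: 10 - 2 = 8. total_sold = 17
  Event 5 (sale 2): sell min(2,8)=2. stock: 8 - 2 = 6. total_sold = 19
  Event 6 (sale 9): sell min(9,6)=6. stock: 6 - 6 = 0. total_sold = 25
  Event 7 (restock 17): 0 + 17 = 17
  Event 8 (sale 10): sell min(10,17)=10. stock: 17 - 10 = 7. total_sold = 35
Final: stock = 7, total_sold = 35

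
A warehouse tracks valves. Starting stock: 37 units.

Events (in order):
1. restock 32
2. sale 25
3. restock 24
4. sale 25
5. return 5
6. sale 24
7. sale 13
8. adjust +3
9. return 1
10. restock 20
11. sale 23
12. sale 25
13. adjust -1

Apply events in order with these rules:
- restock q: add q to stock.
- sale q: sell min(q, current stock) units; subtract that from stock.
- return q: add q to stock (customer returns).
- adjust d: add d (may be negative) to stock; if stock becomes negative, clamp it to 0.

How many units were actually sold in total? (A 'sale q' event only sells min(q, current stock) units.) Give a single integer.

Answer: 122

Derivation:
Processing events:
Start: stock = 37
  Event 1 (restock 32): 37 + 32 = 69
  Event 2 (sale 25): sell min(25,69)=25. stock: 69 - 25 = 44. total_sold = 25
  Event 3 (restock 24): 44 + 24 = 68
  Event 4 (sale 25): sell min(25,68)=25. stock: 68 - 25 = 43. total_sold = 50
  Event 5 (return 5): 43 + 5 = 48
  Event 6 (sale 24): sell min(24,48)=24. stock: 48 - 24 = 24. total_sold = 74
  Event 7 (sale 13): sell min(13,24)=13. stock: 24 - 13 = 11. total_sold = 87
  Event 8 (adjust +3): 11 + 3 = 14
  Event 9 (return 1): 14 + 1 = 15
  Event 10 (restock 20): 15 + 20 = 35
  Event 11 (sale 23): sell min(23,35)=23. stock: 35 - 23 = 12. total_sold = 110
  Event 12 (sale 25): sell min(25,12)=12. stock: 12 - 12 = 0. total_sold = 122
  Event 13 (adjust -1): 0 + -1 = 0 (clamped to 0)
Final: stock = 0, total_sold = 122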